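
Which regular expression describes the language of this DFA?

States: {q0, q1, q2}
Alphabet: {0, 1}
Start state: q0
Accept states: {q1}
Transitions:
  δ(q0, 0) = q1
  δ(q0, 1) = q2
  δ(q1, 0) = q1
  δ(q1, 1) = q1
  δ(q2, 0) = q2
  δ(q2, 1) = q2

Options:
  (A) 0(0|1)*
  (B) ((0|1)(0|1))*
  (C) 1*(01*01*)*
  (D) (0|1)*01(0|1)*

Testing sample strings against the DFA:
  '00101' -> accepted
  '11' -> rejected
  '11010' -> rejected
  '000' -> accepted
Checking each option for a counterexample:
  (A) 0(0|1)*: agrees with the DFA on all strings of length ≤ 4
  (B) ((0|1)(0|1))*: ε is rejected by the DFA but matches the regex → eliminated
  (C) 1*(01*01*)*: ε is rejected by the DFA but matches the regex → eliminated
  (D) (0|1)*01(0|1)*: '0' is accepted by the DFA but does not match the regex → eliminated
Only (A) 0(0|1)* is consistent with the DFA.

Final answer: (A) 0(0|1)*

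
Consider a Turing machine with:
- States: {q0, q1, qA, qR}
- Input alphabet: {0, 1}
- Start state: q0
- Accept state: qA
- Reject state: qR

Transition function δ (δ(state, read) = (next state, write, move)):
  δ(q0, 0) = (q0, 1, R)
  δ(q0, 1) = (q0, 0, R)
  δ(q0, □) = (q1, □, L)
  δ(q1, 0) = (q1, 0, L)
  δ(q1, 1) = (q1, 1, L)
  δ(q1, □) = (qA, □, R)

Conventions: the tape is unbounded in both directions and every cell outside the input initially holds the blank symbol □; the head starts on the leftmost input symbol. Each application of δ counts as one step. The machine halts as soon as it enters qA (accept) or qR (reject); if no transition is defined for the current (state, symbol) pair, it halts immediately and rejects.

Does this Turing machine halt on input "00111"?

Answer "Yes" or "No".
Step 0: [q0]00111 (head at position 0)
Step 1: δ(q0, 0) = (q0, 1, R)  ⊢  1[q0]0111 (head at position 1)
Step 2: δ(q0, 0) = (q0, 1, R)  ⊢  11[q0]111 (head at position 2)
Step 3: δ(q0, 1) = (q0, 0, R)  ⊢  110[q0]11 (head at position 3)
Step 4: δ(q0, 1) = (q0, 0, R)  ⊢  1100[q0]1 (head at position 4)
Step 5: δ(q0, 1) = (q0, 0, R)  ⊢  11000[q0]□ (head at position 5)
Step 6: δ(q0, □) = (q1, □, L)  ⊢  1100[q1]0□ (head at position 4)
Step 7: δ(q1, 0) = (q1, 0, L)  ⊢  110[q1]00□ (head at position 3)
Step 8: δ(q1, 0) = (q1, 0, L)  ⊢  11[q1]000□ (head at position 2)
Step 9: δ(q1, 0) = (q1, 0, L)  ⊢  1[q1]1000□ (head at position 1)
Step 10: δ(q1, 1) = (q1, 1, L)  ⊢  [q1]11000□ (head at position 0)
Step 11: δ(q1, 1) = (q1, 1, L)  ⊢  [q1]□11000□ (head at position -1)
Step 12: δ(q1, □) = (qA, □, R)  ⊢  □[qA]11000□ (head at position 0)
The machine is in qA, so it halts and accepts.
It halts after 12 steps.

Final answer: Yes - halts after 12 steps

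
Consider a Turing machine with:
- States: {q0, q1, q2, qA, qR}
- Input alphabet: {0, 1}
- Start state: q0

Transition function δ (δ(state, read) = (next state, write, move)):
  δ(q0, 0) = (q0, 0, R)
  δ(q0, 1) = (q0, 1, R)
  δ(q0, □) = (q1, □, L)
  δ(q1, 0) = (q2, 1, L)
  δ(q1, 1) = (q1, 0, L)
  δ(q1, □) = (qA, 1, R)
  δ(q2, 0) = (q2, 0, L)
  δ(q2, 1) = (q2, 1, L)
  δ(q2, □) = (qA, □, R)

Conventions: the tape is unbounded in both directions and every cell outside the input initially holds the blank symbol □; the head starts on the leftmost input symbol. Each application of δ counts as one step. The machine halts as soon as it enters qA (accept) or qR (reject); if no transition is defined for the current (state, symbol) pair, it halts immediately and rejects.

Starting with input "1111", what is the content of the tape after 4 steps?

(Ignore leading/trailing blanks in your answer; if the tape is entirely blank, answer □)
Step 0: [q0]1111 (head at position 0)
Step 1: δ(q0, 1) = (q0, 1, R)  ⊢  1[q0]111 (head at position 1)
Step 2: δ(q0, 1) = (q0, 1, R)  ⊢  11[q0]11 (head at position 2)
Step 3: δ(q0, 1) = (q0, 1, R)  ⊢  111[q0]1 (head at position 3)
Step 4: δ(q0, 1) = (q0, 1, R)  ⊢  1111[q0]□ (head at position 4)
Tape after 4 steps (ignoring surrounding blanks): 1111

Final answer: Tape: 1111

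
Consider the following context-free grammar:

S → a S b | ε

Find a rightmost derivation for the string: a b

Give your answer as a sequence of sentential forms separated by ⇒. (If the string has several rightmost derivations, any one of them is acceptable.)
Start with S.
Step 1: the rightmost non-terminal is S; apply S → a S b:  a S b
Step 2: the rightmost non-terminal is S; apply S → ε:  a b

Final answer: S ⇒ a S b ⇒ a b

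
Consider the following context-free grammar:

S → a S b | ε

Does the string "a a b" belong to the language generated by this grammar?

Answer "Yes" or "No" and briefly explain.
Every derivation applies S → a S b some number n of times and then S → ε, producing a^n b^n with equally many a's and b's. The string a a b has two a's but only one b, so it cannot be derived.

Final answer: No - no valid derivation exists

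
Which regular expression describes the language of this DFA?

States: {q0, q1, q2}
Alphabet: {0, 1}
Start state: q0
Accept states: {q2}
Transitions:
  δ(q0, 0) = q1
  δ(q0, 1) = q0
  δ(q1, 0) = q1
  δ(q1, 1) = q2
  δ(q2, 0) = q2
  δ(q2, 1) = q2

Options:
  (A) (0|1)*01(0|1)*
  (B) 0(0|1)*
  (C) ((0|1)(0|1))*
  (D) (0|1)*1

Testing sample strings against the DFA:
  '0111' -> accepted
  '100' -> rejected
  '01' -> accepted
  '110' -> rejected
Checking each option for a counterexample:
  (A) (0|1)*01(0|1)*: agrees with the DFA on all strings of length ≤ 4
  (B) 0(0|1)*: '0' is rejected by the DFA but matches the regex → eliminated
  (C) ((0|1)(0|1))*: ε is rejected by the DFA but matches the regex → eliminated
  (D) (0|1)*1: '1' is rejected by the DFA but matches the regex → eliminated
Only (A) (0|1)*01(0|1)* is consistent with the DFA.

Final answer: (A) (0|1)*01(0|1)*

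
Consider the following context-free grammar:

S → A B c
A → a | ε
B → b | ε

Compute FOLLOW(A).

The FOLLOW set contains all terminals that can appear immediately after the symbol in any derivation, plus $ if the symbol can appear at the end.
A occurs in S → A B c followed by B c. Add FIRST(B) minus ε = {b}; B is nullable (B → ε), so what follows B can also follow A: the terminal c. FOLLOW(A) = {b, c}.

Final answer: {b, c}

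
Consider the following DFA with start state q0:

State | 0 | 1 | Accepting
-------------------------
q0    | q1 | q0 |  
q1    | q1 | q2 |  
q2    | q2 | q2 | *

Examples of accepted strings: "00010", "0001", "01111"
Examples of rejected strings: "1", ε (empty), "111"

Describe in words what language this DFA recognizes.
binary strings containing '01' as a substring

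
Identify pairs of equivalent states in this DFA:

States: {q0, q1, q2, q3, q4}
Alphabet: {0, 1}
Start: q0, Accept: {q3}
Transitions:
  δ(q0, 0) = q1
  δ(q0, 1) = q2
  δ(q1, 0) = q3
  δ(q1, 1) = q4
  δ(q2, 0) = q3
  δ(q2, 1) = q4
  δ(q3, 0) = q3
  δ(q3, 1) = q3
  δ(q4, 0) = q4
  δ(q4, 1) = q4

Using the table-filling algorithm:
Round 0 – mark pairs where exactly one state is accepting: (q0,q3), (q1,q3), (q2,q3), (q3,q4)
Round 1 – newly marked: (q0,q1) [on 0: q1 vs q3, already marked]; (q0,q2) [on 0: q1 vs q3, already marked]; (q1,q4) [on 0: q3 vs q4, already marked]; (q2,q4) [on 0: q3 vs q4, already marked]
Round 2 – newly marked: (q0,q4) [on 0: q1 vs q4, already marked]
No further pairs can be marked.
(q1, q2) unmarked: δ(q1,0)=q3, δ(q2,0)=q3; δ(q1,1)=q4, δ(q2,1)=q4 → equivalent
Equivalent pairs: (q1, q2)

Final answer: Equivalent pairs: (q1, q2)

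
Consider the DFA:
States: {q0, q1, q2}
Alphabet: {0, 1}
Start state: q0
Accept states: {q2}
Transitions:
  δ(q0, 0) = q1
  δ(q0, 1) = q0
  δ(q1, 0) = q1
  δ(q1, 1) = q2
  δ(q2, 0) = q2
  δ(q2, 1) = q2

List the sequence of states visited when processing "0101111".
Starting at q0
Read '0': q0 -> q1
Read '1': q1 -> q2
Read '0': q2 -> q2
Read '1': q2 -> q2
Read '1': q2 -> q2
Read '1': q2 -> q2
Read '1': q2 -> q2

Final answer: q0 -> q1 -> q2 -> q2 -> q2 -> q2 -> q2 -> q2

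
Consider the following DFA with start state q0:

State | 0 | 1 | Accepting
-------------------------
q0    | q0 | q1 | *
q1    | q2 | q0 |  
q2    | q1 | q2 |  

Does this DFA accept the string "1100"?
Start in q0.
Read '1': q0 → q1
Read '1': q1 → q0
Read '0': q0 → q0
Read '0': q0 → q0
Final state q0 is accepting, so the string is accepted.

Final answer: Yes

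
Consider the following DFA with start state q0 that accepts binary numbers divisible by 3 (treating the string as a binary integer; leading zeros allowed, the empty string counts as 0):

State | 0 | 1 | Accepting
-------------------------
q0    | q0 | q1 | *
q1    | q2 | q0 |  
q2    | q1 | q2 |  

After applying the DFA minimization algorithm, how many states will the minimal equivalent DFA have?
All 3 states are reachable from q0, so none can be removed as unreachable.
Table-filling: first mark every (accepting, non-accepting) pair as distinguishable (accepting: {q0}; non-accepting: {q1, q2}).
Round 1: (q1, q2) on '1' go to q0 and q2, already distinguishable → mark.
Every pair of states is distinguishable, so the DFA is already minimal.
Equivalence classes: {q0}, {q1}, {q2} → 3 states.

Final answer: 3 states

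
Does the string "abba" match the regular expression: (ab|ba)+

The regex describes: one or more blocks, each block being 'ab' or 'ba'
Yes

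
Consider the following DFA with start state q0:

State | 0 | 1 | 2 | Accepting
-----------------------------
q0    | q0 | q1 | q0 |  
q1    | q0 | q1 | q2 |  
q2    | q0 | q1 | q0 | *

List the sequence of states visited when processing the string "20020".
q0 → q0 → q0 → q0 → q0 → q0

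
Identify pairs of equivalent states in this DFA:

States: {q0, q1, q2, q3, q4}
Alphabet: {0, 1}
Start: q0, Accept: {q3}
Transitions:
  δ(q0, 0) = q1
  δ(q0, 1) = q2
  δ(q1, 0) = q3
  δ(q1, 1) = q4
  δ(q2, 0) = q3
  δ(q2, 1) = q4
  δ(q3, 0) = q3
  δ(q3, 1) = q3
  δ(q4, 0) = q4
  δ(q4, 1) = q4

Using the table-filling algorithm:
Round 0 – mark pairs where exactly one state is accepting: (q0,q3), (q1,q3), (q2,q3), (q3,q4)
Round 1 – newly marked: (q0,q1) [on 0: q1 vs q3, already marked]; (q0,q2) [on 0: q1 vs q3, already marked]; (q1,q4) [on 0: q3 vs q4, already marked]; (q2,q4) [on 0: q3 vs q4, already marked]
Round 2 – newly marked: (q0,q4) [on 0: q1 vs q4, already marked]
No further pairs can be marked.
(q1, q2) unmarked: δ(q1,0)=q3, δ(q2,0)=q3; δ(q1,1)=q4, δ(q2,1)=q4 → equivalent
Equivalent pairs: (q1, q2)

Final answer: Equivalent pairs: (q1, q2)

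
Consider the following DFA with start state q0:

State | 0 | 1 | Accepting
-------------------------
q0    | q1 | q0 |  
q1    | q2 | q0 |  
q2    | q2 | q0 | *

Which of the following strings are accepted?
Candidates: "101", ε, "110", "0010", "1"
"101": q0 → q0 → q1 → q0; q0 is not accepting → rejected
ε: q0; q0 is not accepting → rejected
"110": q0 → q0 → q0 → q1; q1 is not accepting → rejected
"0010": q0 → q1 → q2 → q0 → q1; q1 is not accepting → rejected
"1": q0 → q0; q0 is not accepting → rejected

Final answer: None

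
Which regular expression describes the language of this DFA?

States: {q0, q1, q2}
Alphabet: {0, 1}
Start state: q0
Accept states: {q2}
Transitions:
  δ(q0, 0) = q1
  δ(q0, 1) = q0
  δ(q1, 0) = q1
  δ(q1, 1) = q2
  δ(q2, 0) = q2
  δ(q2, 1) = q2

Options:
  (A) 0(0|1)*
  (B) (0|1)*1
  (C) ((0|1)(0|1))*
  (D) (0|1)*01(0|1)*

Testing sample strings against the DFA:
  '110' -> rejected
  '101' -> accepted
  '0000' -> rejected
  '01' -> accepted
Checking each option for a counterexample:
  (A) 0(0|1)*: '0' is rejected by the DFA but matches the regex → eliminated
  (B) (0|1)*1: '1' is rejected by the DFA but matches the regex → eliminated
  (C) ((0|1)(0|1))*: ε is rejected by the DFA but matches the regex → eliminated
  (D) (0|1)*01(0|1)*: agrees with the DFA on all strings of length ≤ 4
Only (D) (0|1)*01(0|1)* is consistent with the DFA.

Final answer: (D) (0|1)*01(0|1)*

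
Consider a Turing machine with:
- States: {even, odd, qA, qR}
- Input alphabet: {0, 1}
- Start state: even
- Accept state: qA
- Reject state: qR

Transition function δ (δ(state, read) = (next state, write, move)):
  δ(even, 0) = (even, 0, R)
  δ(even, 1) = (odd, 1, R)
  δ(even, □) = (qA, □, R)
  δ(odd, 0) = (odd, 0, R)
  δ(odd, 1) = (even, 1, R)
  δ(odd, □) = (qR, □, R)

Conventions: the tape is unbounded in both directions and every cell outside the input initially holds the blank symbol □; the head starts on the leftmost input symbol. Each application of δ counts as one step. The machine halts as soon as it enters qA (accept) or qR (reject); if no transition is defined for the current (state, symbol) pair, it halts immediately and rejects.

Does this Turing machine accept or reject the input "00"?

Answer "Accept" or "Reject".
Step 0: [even]00 (head at position 0)
Step 1: δ(even, 0) = (even, 0, R)  ⊢  0[even]0 (head at position 1)
Step 2: δ(even, 0) = (even, 0, R)  ⊢  00[even]□ (head at position 2)
Step 3: δ(even, □) = (qA, □, R)  ⊢  00□[qA]□ (head at position 3)
The machine is in qA, so it halts and accepts.

Final answer: Accept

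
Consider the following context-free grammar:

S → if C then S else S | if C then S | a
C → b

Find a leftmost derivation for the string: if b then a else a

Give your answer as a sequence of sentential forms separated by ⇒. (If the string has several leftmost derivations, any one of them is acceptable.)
Start with S.
Step 1: the leftmost non-terminal is S; apply S → if C then S else S:  if C then S else S
Step 2: the leftmost non-terminal is C; apply C → b:  if b then S else S
Step 3: the leftmost non-terminal is S; apply S → a:  if b then a else S
Step 4: the leftmost non-terminal is S; apply S → a:  if b then a else a

Final answer: S ⇒ if C then S else S ⇒ if b then S else S ⇒ if b then a else S ⇒ if b then a else a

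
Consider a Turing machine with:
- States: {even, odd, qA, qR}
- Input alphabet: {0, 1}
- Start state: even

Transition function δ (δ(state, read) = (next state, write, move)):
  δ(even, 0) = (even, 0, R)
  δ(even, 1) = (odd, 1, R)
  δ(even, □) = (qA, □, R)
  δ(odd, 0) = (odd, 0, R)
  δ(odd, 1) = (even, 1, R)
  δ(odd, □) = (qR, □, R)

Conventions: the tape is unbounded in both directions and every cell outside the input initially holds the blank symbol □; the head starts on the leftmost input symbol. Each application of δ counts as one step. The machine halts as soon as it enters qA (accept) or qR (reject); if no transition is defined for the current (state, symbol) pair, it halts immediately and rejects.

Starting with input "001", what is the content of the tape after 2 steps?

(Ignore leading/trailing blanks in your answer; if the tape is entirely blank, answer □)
Step 0: [even]001 (head at position 0)
Step 1: δ(even, 0) = (even, 0, R)  ⊢  0[even]01 (head at position 1)
Step 2: δ(even, 0) = (even, 0, R)  ⊢  00[even]1 (head at position 2)
Tape after 2 steps (ignoring surrounding blanks): 001

Final answer: Tape: 001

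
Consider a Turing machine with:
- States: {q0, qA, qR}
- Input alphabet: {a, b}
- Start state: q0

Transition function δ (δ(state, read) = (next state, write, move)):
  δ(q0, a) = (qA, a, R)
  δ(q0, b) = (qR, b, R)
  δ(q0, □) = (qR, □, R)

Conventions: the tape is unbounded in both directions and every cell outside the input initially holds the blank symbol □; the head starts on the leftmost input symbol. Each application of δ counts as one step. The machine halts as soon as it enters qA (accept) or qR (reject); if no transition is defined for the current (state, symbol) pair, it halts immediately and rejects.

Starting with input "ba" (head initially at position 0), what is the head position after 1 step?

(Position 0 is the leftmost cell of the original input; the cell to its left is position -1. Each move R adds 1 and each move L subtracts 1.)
Step 0: [q0]ba (head at position 0)
Step 1: δ(q0, b) = (qR, b, R)  ⊢  b[qR]a (head at position 1)
Head position after 1 step: 1

Final answer: Position 1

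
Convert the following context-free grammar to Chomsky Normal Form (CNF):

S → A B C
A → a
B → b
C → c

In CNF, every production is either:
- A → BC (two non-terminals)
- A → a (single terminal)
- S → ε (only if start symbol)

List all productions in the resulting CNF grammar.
The grammar has no ε-productions or unit productions to eliminate.
A → a is already in CNF (single terminal) – keep it.
B → b is already in CNF (single terminal) – keep it.
C → c is already in CNF (single terminal) – keep it.
S → A B C has 3 symbols on the right: break it into binary productions S → A X0, X0 → B C.
Resulting CNF grammar (5 productions): A → a; B → b; C → c; S → A X0; X0 → B C

Final answer: A → a; B → b; C → c; S → A X0; X0 → B C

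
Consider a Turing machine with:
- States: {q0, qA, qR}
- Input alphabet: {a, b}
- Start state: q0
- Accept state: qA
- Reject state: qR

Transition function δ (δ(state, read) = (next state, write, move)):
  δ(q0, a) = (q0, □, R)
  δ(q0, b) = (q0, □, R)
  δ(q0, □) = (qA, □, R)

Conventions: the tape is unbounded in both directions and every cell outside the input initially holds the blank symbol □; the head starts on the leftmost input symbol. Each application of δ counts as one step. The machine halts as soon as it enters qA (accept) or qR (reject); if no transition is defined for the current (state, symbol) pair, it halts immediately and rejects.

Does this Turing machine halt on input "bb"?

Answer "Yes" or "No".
Step 0: [q0]bb (head at position 0)
Step 1: δ(q0, b) = (q0, □, R)  ⊢  □[q0]b (head at position 1)
Step 2: δ(q0, b) = (q0, □, R)  ⊢  □□[q0]□ (head at position 2)
Step 3: δ(q0, □) = (qA, □, R)  ⊢  □□□[qA]□ (head at position 3)
The machine is in qA, so it halts and accepts.
It halts after 3 steps.

Final answer: Yes - halts after 3 steps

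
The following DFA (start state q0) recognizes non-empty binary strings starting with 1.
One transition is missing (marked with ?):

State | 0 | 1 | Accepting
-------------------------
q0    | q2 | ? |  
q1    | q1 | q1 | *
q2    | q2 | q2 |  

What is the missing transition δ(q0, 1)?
q1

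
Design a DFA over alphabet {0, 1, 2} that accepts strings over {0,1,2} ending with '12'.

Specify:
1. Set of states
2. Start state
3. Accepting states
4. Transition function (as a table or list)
One valid DFA (any DFA recognizing the same language is acceptable):
States: {q0, q1, q2}
Start: q0
Accepting: {q2}
Transitions (accepting states marked with *):
State | 0 | 1 | 2 | Accepting
-----------------------------
q0    | q0 | q1 | q0 |  
q1    | q0 | q1 | q2 |  
q2    | q0 | q1 | q0 | *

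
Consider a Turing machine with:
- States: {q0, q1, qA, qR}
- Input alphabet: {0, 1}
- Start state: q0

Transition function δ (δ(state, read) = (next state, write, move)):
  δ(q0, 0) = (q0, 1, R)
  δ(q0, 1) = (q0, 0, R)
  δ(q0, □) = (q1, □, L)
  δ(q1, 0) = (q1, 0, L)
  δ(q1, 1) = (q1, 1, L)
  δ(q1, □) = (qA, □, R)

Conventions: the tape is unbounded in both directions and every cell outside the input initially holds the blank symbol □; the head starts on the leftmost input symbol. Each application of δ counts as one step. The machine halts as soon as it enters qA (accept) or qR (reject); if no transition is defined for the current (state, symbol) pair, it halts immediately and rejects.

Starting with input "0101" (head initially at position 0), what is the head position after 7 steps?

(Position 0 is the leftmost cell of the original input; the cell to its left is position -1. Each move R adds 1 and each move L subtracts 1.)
Step 0: [q0]0101 (head at position 0)
Step 1: δ(q0, 0) = (q0, 1, R)  ⊢  1[q0]101 (head at position 1)
Step 2: δ(q0, 1) = (q0, 0, R)  ⊢  10[q0]01 (head at position 2)
Step 3: δ(q0, 0) = (q0, 1, R)  ⊢  101[q0]1 (head at position 3)
Step 4: δ(q0, 1) = (q0, 0, R)  ⊢  1010[q0]□ (head at position 4)
Step 5: δ(q0, □) = (q1, □, L)  ⊢  101[q1]0□ (head at position 3)
Step 6: δ(q1, 0) = (q1, 0, L)  ⊢  10[q1]10□ (head at position 2)
Step 7: δ(q1, 1) = (q1, 1, L)  ⊢  1[q1]010□ (head at position 1)
Head position after 7 steps: 1

Final answer: Position 1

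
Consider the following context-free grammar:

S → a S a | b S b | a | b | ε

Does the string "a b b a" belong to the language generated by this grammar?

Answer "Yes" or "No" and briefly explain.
A derivation exists: S ⇒ a S a ⇒ a b S b a ⇒ a b b a (using S → a S a, S → b S b, then S → ε).

Final answer: Yes - a valid derivation exists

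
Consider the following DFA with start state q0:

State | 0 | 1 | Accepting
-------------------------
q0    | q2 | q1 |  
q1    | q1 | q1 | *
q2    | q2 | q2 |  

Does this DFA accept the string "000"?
Start in q0.
Read '0': q0 → q2
Read '0': q2 → q2
Read '0': q2 → q2
Final state q2 is not accepting, so the string is rejected.

Final answer: No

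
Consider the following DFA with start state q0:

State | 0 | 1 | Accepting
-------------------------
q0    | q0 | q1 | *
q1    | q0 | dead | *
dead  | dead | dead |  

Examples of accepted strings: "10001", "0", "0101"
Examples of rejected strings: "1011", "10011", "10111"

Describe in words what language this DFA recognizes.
binary strings with no two consecutive 1s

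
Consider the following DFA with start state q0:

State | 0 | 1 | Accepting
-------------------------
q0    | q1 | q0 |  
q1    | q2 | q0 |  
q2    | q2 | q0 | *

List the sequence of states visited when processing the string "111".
q0 → q0 → q0 → q0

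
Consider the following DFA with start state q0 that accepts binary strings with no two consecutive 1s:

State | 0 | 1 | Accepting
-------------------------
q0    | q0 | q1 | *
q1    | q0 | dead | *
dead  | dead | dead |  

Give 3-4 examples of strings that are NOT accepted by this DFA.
Any strings that end in a non-accepting state work; for example:
"0011": q0 → q0 → q0 → q1 → dead; dead is not accepting → rejected
"0111": q0 → q0 → q1 → dead → dead; dead is not accepting → rejected
"1100": q0 → q1 → dead → dead → dead; dead is not accepting → rejected
"1111": q0 → q1 → dead → dead → dead; dead is not accepting → rejected

Final answer: "0011", "0111", "1100", "1111"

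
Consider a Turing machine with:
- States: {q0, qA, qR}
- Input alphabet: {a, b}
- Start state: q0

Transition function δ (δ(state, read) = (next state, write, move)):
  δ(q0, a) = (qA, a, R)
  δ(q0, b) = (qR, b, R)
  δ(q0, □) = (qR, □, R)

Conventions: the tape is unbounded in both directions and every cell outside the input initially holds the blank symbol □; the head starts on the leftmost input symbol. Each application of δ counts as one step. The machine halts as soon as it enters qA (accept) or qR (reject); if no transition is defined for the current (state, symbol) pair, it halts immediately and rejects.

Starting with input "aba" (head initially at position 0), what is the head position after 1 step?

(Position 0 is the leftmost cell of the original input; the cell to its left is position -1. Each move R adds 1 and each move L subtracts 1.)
Step 0: [q0]aba (head at position 0)
Step 1: δ(q0, a) = (qA, a, R)  ⊢  a[qA]ba (head at position 1)
Head position after 1 step: 1

Final answer: Position 1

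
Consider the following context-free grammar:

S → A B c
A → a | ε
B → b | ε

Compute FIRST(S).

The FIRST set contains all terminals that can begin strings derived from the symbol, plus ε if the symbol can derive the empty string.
FIRST(A) = {a, ε} (A → a | ε) and FIRST(B) = {b, ε} (B → b | ε).
For S → A B c: add FIRST(A) minus ε = {a}; A is nullable, so also add FIRST(B) minus ε = {b}; B is nullable too, so also add FIRST(c) = {c}. The terminal c is never erased, so S is not nullable and ε is not included.
FIRST(S) = {a, b, c}.

Final answer: {a, b, c}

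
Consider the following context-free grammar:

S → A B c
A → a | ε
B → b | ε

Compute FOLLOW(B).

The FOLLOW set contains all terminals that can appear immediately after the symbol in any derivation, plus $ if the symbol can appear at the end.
B occurs in S → A B c, immediately followed by the terminal c. So FOLLOW(B) = {c}.

Final answer: {c}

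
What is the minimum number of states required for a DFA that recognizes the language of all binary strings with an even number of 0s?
Language: binary strings with an even number of 0s
Lower bound (Myhill–Nerode): the prefixes ε, 0 are pairwise distinguishable:
  ε vs 0: suffix ε distinguishes them (ε has zero 0s (accepted), 0 has one 0 (rejected))
So any DFA needs at least 2 states.
Upper bound: a DFA with 2 states exists (one state per class above).
Minimum states: 2

Final answer: 2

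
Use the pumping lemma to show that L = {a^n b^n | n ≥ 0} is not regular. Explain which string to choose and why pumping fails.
Language: L = {a^n b^n | n ≥ 0} (equal numbers of a's followed by b's)
Step 1: Assume for contradiction that L is regular, with pumping length p.
Step 2: Choose s = a^p b^p. Then s ∈ L (it has p a's followed by p b's) and |s| ≥ p.
Step 3: Consider any decomposition s = xyz with |xy| ≤ p and |y| > 0. Since |xy| ≤ p and the first p symbols of s are all a's, y = a^k for some k with 1 ≤ k ≤ p.
Step 4: Pumping up (i = 2): xy²z = a^(p+k) b^p, which has more a's than b's, so xy²z ∉ L.
This contradicts the pumping lemma, so L is not regular.

Final answer: Choose s = a^p b^p. Since |xy| ≤ p, y = a^k with k ≥ 1. Then xy²z = a^(p+k) b^p ∉ L.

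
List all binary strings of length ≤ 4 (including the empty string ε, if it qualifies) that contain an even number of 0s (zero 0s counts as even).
Checking every binary string of length 0 to 4:
  Length 0: accepted: ε | rejected: (none)
  Length 1: accepted: 1 | rejected: 0
  Length 2: accepted: 00, 11 | rejected: 01, 10
  Length 3: accepted: 001, 010, 100, 111 | rejected: 000, 011, 101, 110
  Length 4: accepted: 0000, 0011, 0101, 0110, 1001, 1010, 1100, 1111 | rejected: 0001, 0010, 0100, 0111, 1000, 1011, 1101, 1110
Total: 16 string(s).

Final answer: ε, 1, 00, 11, 001, 010, 100, 111, 0000, 0011, 0101, 0110, 1001, 1010, 1100, 1111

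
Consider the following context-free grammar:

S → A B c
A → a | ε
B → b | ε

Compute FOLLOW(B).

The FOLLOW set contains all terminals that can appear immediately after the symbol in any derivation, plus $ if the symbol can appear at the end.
B occurs in S → A B c, immediately followed by the terminal c. So FOLLOW(B) = {c}.

Final answer: {c}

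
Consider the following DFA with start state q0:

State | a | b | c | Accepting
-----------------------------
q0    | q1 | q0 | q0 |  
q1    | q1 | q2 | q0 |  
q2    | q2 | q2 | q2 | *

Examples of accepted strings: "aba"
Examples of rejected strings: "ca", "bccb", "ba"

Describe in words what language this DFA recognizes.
strings over {a,b,c} containing 'ab' as substring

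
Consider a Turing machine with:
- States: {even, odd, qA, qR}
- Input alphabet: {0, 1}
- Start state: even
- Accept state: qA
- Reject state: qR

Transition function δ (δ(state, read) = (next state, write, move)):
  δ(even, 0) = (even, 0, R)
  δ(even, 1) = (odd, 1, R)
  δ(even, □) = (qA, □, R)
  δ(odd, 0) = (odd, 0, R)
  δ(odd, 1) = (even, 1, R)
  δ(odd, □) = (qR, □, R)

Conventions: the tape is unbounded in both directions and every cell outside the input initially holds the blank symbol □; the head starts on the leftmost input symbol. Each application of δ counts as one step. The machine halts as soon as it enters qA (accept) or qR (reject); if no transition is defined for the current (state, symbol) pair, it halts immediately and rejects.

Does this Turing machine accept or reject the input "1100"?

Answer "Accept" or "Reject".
Step 0: [even]1100 (head at position 0)
Step 1: δ(even, 1) = (odd, 1, R)  ⊢  1[odd]100 (head at position 1)
Step 2: δ(odd, 1) = (even, 1, R)  ⊢  11[even]00 (head at position 2)
Step 3: δ(even, 0) = (even, 0, R)  ⊢  110[even]0 (head at position 3)
Step 4: δ(even, 0) = (even, 0, R)  ⊢  1100[even]□ (head at position 4)
Step 5: δ(even, □) = (qA, □, R)  ⊢  1100□[qA]□ (head at position 5)
The machine is in qA, so it halts and accepts.

Final answer: Accept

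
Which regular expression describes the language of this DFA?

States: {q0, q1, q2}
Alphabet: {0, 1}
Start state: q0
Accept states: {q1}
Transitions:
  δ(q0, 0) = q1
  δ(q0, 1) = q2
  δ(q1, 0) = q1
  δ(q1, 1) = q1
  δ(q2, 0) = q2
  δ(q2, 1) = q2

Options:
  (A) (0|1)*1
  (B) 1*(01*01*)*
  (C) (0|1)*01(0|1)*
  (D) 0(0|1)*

Testing sample strings against the DFA:
  '00' -> accepted
  '00100' -> accepted
  '0100' -> accepted
  '11' -> rejected
Checking each option for a counterexample:
  (A) (0|1)*1: '0' is accepted by the DFA but does not match the regex → eliminated
  (B) 1*(01*01*)*: ε is rejected by the DFA but matches the regex → eliminated
  (C) (0|1)*01(0|1)*: '0' is accepted by the DFA but does not match the regex → eliminated
  (D) 0(0|1)*: agrees with the DFA on all strings of length ≤ 4
Only (D) 0(0|1)* is consistent with the DFA.

Final answer: (D) 0(0|1)*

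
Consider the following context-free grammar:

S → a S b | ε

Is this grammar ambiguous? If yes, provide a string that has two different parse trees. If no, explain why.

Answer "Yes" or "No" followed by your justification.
At every step exactly one production applies: if the remaining string to generate is non-empty it starts with a and ends with b, forcing S → a S b; if it is empty, S → ε is forced. Hence each string a^n b^n has exactly one derivation (S → a S b applied n times, then S → ε) and one parse tree.

Final answer: No - the grammar is unambiguous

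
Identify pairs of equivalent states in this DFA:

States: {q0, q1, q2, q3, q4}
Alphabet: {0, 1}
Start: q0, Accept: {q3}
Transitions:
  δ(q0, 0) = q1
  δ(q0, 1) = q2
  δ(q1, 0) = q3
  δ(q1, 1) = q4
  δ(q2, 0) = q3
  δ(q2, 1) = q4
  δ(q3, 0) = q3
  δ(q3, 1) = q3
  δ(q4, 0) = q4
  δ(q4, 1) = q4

Using the table-filling algorithm:
Round 0 – mark pairs where exactly one state is accepting: (q0,q3), (q1,q3), (q2,q3), (q3,q4)
Round 1 – newly marked: (q0,q1) [on 0: q1 vs q3, already marked]; (q0,q2) [on 0: q1 vs q3, already marked]; (q1,q4) [on 0: q3 vs q4, already marked]; (q2,q4) [on 0: q3 vs q4, already marked]
Round 2 – newly marked: (q0,q4) [on 0: q1 vs q4, already marked]
No further pairs can be marked.
(q1, q2) unmarked: δ(q1,0)=q3, δ(q2,0)=q3; δ(q1,1)=q4, δ(q2,1)=q4 → equivalent
Equivalent pairs: (q1, q2)

Final answer: Equivalent pairs: (q1, q2)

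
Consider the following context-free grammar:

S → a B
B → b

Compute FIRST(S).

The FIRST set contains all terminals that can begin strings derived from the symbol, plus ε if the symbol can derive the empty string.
S has the single production S → a B, whose right-hand side begins with the terminal a. So FIRST(S) = {a}.

Final answer: {a}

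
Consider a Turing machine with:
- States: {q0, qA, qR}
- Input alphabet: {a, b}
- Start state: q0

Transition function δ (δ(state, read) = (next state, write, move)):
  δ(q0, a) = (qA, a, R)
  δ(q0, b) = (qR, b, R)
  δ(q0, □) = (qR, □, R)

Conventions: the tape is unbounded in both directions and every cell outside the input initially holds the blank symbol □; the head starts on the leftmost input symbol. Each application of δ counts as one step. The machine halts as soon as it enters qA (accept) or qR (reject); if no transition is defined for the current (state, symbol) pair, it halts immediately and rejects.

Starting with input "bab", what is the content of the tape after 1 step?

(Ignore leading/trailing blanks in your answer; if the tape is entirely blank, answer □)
Step 0: [q0]bab (head at position 0)
Step 1: δ(q0, b) = (qR, b, R)  ⊢  b[qR]ab (head at position 1)
Tape after 1 step (ignoring surrounding blanks): bab

Final answer: Tape: bab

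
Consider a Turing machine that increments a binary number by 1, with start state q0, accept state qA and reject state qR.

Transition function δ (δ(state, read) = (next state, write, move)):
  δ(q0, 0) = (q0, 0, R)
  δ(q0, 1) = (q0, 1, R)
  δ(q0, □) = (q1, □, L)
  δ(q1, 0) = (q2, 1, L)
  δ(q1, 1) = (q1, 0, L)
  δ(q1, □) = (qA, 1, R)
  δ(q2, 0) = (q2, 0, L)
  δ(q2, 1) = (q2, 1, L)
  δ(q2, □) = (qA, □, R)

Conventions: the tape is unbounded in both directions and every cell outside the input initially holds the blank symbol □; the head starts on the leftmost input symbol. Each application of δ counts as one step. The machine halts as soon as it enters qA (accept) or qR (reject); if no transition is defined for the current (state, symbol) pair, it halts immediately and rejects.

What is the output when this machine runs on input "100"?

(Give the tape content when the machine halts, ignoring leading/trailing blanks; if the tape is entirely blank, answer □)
Step 0: [q0]100 (head at position 0)
Step 1: δ(q0, 1) = (q0, 1, R)  ⊢  1[q0]00 (head at position 1)
Step 2: δ(q0, 0) = (q0, 0, R)  ⊢  10[q0]0 (head at position 2)
Step 3: δ(q0, 0) = (q0, 0, R)  ⊢  100[q0]□ (head at position 3)
Step 4: δ(q0, □) = (q1, □, L)  ⊢  10[q1]0□ (head at position 2)
Step 5: δ(q1, 0) = (q2, 1, L)  ⊢  1[q2]01□ (head at position 1)
Step 6: δ(q2, 0) = (q2, 0, L)  ⊢  [q2]101□ (head at position 0)
Step 7: δ(q2, 1) = (q2, 1, L)  ⊢  [q2]□101□ (head at position -1)
Step 8: δ(q2, □) = (qA, □, R)  ⊢  □[qA]101□ (head at position 0)
The machine is in qA, so it halts and accepts.
Tape content when halted (ignoring surrounding blanks): 101

Final answer: Output: 101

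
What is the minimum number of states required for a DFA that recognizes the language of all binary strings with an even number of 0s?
Language: binary strings with an even number of 0s
Lower bound (Myhill–Nerode): the prefixes ε, 0 are pairwise distinguishable:
  ε vs 0: suffix ε distinguishes them (ε has zero 0s (accepted), 0 has one 0 (rejected))
So any DFA needs at least 2 states.
Upper bound: a DFA with 2 states exists (one state per class above).
Minimum states: 2

Final answer: 2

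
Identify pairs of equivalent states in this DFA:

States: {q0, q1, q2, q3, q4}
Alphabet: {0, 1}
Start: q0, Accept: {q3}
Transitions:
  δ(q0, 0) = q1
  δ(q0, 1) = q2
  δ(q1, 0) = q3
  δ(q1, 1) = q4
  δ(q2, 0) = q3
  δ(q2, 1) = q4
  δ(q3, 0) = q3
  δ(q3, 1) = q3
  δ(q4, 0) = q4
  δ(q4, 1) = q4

Using the table-filling algorithm:
Round 0 – mark pairs where exactly one state is accepting: (q0,q3), (q1,q3), (q2,q3), (q3,q4)
Round 1 – newly marked: (q0,q1) [on 0: q1 vs q3, already marked]; (q0,q2) [on 0: q1 vs q3, already marked]; (q1,q4) [on 0: q3 vs q4, already marked]; (q2,q4) [on 0: q3 vs q4, already marked]
Round 2 – newly marked: (q0,q4) [on 0: q1 vs q4, already marked]
No further pairs can be marked.
(q1, q2) unmarked: δ(q1,0)=q3, δ(q2,0)=q3; δ(q1,1)=q4, δ(q2,1)=q4 → equivalent
Equivalent pairs: (q1, q2)

Final answer: Equivalent pairs: (q1, q2)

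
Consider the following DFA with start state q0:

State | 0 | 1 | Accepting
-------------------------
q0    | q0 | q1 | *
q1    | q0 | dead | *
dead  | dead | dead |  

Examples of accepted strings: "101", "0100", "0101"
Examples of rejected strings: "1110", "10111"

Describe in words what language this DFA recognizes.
binary strings with no two consecutive 1s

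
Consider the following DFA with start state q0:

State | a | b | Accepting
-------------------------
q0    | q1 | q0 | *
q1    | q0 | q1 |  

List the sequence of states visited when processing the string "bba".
q0 → q0 → q0 → q1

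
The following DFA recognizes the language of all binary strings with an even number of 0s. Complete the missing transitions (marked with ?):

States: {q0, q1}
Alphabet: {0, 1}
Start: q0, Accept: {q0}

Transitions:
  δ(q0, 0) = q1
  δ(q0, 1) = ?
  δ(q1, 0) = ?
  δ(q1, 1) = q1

What each state remembers (consistent with the given transitions and accept states):
  q0: an even number of 0s has been read so far
  q1: an odd number of 0s has been read so far
Filling in the missing entries:
  δ(q0, 1): in q0 (an even number of 0s has been read so far), after reading 1 we have: an even number of 0s has been read so far → q0
  δ(q1, 0): in q1 (an odd number of 0s has been read so far), after reading 0 we have: an even number of 0s has been read so far → q0

Final answer: δ(q0, 1) = q0; δ(q1, 0) = q0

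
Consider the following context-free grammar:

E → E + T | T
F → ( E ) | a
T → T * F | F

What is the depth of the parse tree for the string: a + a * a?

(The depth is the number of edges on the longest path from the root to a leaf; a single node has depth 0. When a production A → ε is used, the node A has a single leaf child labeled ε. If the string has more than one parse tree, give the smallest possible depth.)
The grammar is unambiguous; the parse tree of a + a * a is:
E → E + T at the root (depth 0).
  Left E (depth 1) → T (2) → F (3) → a (4).
  Right T (depth 1) → T * F; that T (2) → F (3) → a (4); F (2) → a (3).
The longest root-to-leaf paths have 4 edges.
Depth = 4.

Final answer: 4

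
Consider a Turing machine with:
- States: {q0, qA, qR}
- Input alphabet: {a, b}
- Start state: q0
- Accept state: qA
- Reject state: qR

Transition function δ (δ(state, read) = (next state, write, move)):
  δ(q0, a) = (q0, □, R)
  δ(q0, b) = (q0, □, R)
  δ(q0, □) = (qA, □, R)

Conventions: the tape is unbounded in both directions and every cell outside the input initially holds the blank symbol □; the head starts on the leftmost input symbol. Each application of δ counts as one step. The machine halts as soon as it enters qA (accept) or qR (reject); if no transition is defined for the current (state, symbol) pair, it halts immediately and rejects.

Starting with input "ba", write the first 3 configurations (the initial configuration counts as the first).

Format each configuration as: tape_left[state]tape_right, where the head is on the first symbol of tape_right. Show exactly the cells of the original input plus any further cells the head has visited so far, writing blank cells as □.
Step 0: [q0]ba (head at position 0)
Step 1: δ(q0, b) = (q0, □, R)  ⊢  □[q0]a (head at position 1)
Step 2: δ(q0, a) = (q0, □, R)  ⊢  □□[q0]□ (head at position 2)

Final answer: [q0]ba ⊢ □[q0]a ⊢ □□[q0]□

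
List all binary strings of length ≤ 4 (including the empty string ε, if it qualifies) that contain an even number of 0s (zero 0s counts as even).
Checking every binary string of length 0 to 4:
  Length 0: accepted: ε | rejected: (none)
  Length 1: accepted: 1 | rejected: 0
  Length 2: accepted: 00, 11 | rejected: 01, 10
  Length 3: accepted: 001, 010, 100, 111 | rejected: 000, 011, 101, 110
  Length 4: accepted: 0000, 0011, 0101, 0110, 1001, 1010, 1100, 1111 | rejected: 0001, 0010, 0100, 0111, 1000, 1011, 1101, 1110
Total: 16 string(s).

Final answer: ε, 1, 00, 11, 001, 010, 100, 111, 0000, 0011, 0101, 0110, 1001, 1010, 1100, 1111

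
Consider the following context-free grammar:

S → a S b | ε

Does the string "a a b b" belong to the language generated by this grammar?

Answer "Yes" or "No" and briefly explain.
A derivation exists: S ⇒ a S b ⇒ a a S b b ⇒ a a b b (using S → a S b twice, then S → ε).

Final answer: Yes - a valid derivation exists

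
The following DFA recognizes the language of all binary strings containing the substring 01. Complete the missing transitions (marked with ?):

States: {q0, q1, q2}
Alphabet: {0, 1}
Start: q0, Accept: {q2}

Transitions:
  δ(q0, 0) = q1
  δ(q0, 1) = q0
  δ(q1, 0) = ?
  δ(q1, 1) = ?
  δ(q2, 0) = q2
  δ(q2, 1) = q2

What each state remembers (consistent with the given transitions and accept states):
  q0: 01 not seen yet and the last symbol was not 0
  q1: 01 not seen yet and the last symbol was 0
  q2: the substring 01 has already been seen
Filling in the missing entries:
  δ(q1, 0): in q1 (01 not seen yet and the last symbol was 0), after reading 0 we have: 01 not seen yet and the last symbol was 0 → q1
  δ(q1, 1): in q1 (01 not seen yet and the last symbol was 0), after reading 1 we have: the substring 01 has already been seen → q2

Final answer: δ(q1, 0) = q1; δ(q1, 1) = q2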